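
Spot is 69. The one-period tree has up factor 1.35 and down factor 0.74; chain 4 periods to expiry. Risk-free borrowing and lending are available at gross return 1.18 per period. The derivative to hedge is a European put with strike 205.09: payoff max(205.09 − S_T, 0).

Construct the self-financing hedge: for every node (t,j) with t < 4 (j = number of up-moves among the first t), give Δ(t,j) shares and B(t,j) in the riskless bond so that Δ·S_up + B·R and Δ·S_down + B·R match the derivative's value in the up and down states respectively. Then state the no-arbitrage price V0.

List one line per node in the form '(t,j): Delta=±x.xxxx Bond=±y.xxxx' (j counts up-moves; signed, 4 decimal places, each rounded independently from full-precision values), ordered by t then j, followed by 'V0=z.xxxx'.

Risk-neutral probability p* = (R−d)/(u−d) = (1.18−0.74)/(1.35−0.74) = 0.7213.
Terminal values V(4,·): V(4,0)=184.3993, V(4,1)=167.3434, V(4,2)=136.2279, V(4,3)=79.4633, V(4,4)=0.0000
(3,0): S=27.9605. Δ = (V_up−V_dn)/(S_up−S_dn) = (167.3434−184.3993)/(37.7466−20.6907) = -1.0000. V = [p*·167.3434 + (1−p*)·184.3993]/1.18 = 145.8446. B = V − Δ·S = 173.8051.
(3,1): S=51.0089. Δ = (V_up−V_dn)/(S_up−S_dn) = (136.2279−167.3434)/(68.8621−37.7466) = -1.0000. V = [p*·136.2279 + (1−p*)·167.3434]/1.18 = 122.7961. B = V − Δ·S = 173.8051.
(3,2): S=93.0569. Δ = (V_up−V_dn)/(S_up−S_dn) = (79.4633−136.2279)/(125.6267−68.8621) = -1.0000. V = [p*·79.4633 + (1−p*)·136.2279]/1.18 = 80.7482. B = V − Δ·S = 173.8051.
(3,3): S=169.7659. Δ = (V_up−V_dn)/(S_up−S_dn) = (0.0000−79.4633)/(229.1839−125.6267) = -0.7673. V = [p*·0.0000 + (1−p*)·79.4633]/1.18 = 18.7674. B = V − Δ·S = 149.0350.
(2,0): S=37.7844. Δ = (V_up−V_dn)/(S_up−S_dn) = (122.7961−145.8446)/(51.0089−27.9605) = -1.0000. V = [p*·122.7961 + (1−p*)·145.8446]/1.18 = 109.5080. B = V − Δ·S = 147.2924.
(2,1): S=68.9310. Δ = (V_up−V_dn)/(S_up−S_dn) = (80.7482−122.7961)/(93.0568−51.0089) = -1.0000. V = [p*·80.7482 + (1−p*)·122.7961]/1.18 = 78.3614. B = V − Δ·S = 147.2924.
(2,2): S=125.7525. Δ = (V_up−V_dn)/(S_up−S_dn) = (18.7674−80.7482)/(169.7659−93.0569) = -0.8080. V = [p*·18.7674 + (1−p*)·80.7482]/1.18 = 30.5430. B = V − Δ·S = 132.1510.
(1,0): S=51.0600. Δ = (V_up−V_dn)/(S_up−S_dn) = (78.3614−109.5080)/(68.9310−37.7844) = -1.0000. V = [p*·78.3614 + (1−p*)·109.5080]/1.18 = 73.7641. B = V − Δ·S = 124.8241.
(1,1): S=93.1500. Δ = (V_up−V_dn)/(S_up−S_dn) = (30.5430−78.3614)/(125.7525−68.9310) = -0.8416. V = [p*·30.5430 + (1−p*)·78.3614]/1.18 = 37.1775. B = V − Δ·S = 115.5684.
(0,0): S=69.0000. Δ = (V_up−V_dn)/(S_up−S_dn) = (37.1775−73.7641)/(93.1500−51.0600) = -0.8692. V = [p*·37.1775 + (1−p*)·73.7641]/1.18 = 40.1473. B = V − Δ·S = 100.1253.
Root portfolio cost Δ·69+B reproduces V0=40.1473.

(0,0): Delta=-0.8692 Bond=100.1253
(1,0): Delta=-1.0000 Bond=124.8241
(1,1): Delta=-0.8416 Bond=115.5684
(2,0): Delta=-1.0000 Bond=147.2924
(2,1): Delta=-1.0000 Bond=147.2924
(2,2): Delta=-0.8080 Bond=132.1510
(3,0): Delta=-1.0000 Bond=173.8051
(3,1): Delta=-1.0000 Bond=173.8051
(3,2): Delta=-1.0000 Bond=173.8051
(3,3): Delta=-0.7673 Bond=149.0350
V0=40.1473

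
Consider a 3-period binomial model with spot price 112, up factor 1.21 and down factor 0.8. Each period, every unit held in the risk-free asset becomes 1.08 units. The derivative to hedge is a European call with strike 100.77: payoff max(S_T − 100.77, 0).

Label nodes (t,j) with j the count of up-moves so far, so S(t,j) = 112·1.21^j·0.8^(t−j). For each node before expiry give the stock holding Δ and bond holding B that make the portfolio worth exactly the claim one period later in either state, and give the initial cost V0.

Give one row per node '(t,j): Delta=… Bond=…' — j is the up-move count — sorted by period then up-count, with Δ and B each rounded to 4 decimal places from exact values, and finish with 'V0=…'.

(0,0): Delta=0.8313 Bond=-57.7101
(1,0): Delta=0.5235 Bond=-34.7454
(1,1): Delta=0.9258 Bond=-75.1326
(2,0): Delta=0.0000 Bond=0.0000
(2,1): Delta=0.6842 Bond=-54.9474
(2,2): Delta=1.0000 Bond=-93.3056
V0=35.3996

No-arbitrage ⇒ martingale measure with p* = (R−d)/(u−d) = 0.6829.
Payoff layer (t=3): V(3,0)=0.0000, V(3,1)=0.0000, V(3,2)=30.4134, V(3,3)=97.6448
(2,0): S=71.6800. Δ = (V_up−V_dn)/(S_up−S_dn) = (0.0000−0.0000)/(86.7328−57.3440) = 0.0000. V = [p*·0.0000 + (1−p*)·0.0000]/1.08 = 0.0000. B = V − Δ·S = 0.0000.
(2,1): S=108.4160. Δ = (V_up−V_dn)/(S_up−S_dn) = (30.4134−0.0000)/(131.1834−86.7328) = 0.6842. V = [p*·30.4134 + (1−p*)·0.0000]/1.08 = 19.2316. B = V − Δ·S = -54.9474.
(2,2): S=163.9792. Δ = (V_up−V_dn)/(S_up−S_dn) = (97.6448−30.4134)/(198.4148−131.1834) = 1.0000. V = [p*·97.6448 + (1−p*)·30.4134]/1.08 = 70.6736. B = V − Δ·S = -93.3056.
(1,0): S=89.6000. Δ = (V_up−V_dn)/(S_up−S_dn) = (19.2316−0.0000)/(108.4160−71.6800) = 0.5235. V = [p*·19.2316 + (1−p*)·0.0000]/1.08 = 12.1609. B = V − Δ·S = -34.7454.
(1,1): S=135.5200. Δ = (V_up−V_dn)/(S_up−S_dn) = (70.6736−19.2316)/(163.9792−108.4160) = 0.9258. V = [p*·70.6736 + (1−p*)·19.2316]/1.08 = 50.3359. B = V − Δ·S = -75.1326.
(0,0): S=112.0000. Δ = (V_up−V_dn)/(S_up−S_dn) = (50.3359−12.1609)/(135.5200−89.6000) = 0.8313. V = [p*·50.3359 + (1−p*)·12.1609]/1.08 = 35.3996. B = V − Δ·S = -57.7101.
Self-financing check: at every node Δ·S+B equals the discounted successor values.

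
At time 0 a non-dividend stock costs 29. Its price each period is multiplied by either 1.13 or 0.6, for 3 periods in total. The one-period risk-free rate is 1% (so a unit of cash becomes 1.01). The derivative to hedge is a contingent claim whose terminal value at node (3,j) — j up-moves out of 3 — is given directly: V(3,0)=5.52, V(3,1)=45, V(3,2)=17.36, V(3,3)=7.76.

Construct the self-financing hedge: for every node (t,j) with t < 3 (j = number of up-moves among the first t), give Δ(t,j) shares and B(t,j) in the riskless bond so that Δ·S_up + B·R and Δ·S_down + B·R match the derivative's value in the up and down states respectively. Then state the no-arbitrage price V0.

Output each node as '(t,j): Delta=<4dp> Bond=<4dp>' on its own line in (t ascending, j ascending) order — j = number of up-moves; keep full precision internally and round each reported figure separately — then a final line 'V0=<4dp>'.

(0,0): Delta=-0.8549 Bond=40.3854
(1,0): Delta=-1.3359 Bond=49.1595
(1,1): Delta=-0.7801 Bond=38.3394
(2,0): Delta=7.1351 Bond=-38.7865
(2,1): Delta=-2.6524 Bond=75.5352
(2,2): Delta=-0.4891 Bond=27.9484
V0=15.5942

The replicating-portfolio and risk-neutral prices coincide; use p* = (1.01−0.6)/(1.13−0.6) = 0.7736 for the latter.
Terminal payoffs: V(3,0)=5.5200, V(3,1)=45.0000, V(3,2)=17.3600, V(3,3)=7.7600
Node (2,0) S=10.4400: V=(p*·45.0000+(1−p*)·5.5200)/1.01=35.7041; Δ=(45.0000−5.5200)/(11.7972−6.2640)=7.1351; B=V−Δ·S=-38.7865
Node (2,1) S=19.6620: V=(p*·17.3600+(1−p*)·45.0000)/1.01=23.3843; Δ=(17.3600−45.0000)/(22.2181−11.7972)=-2.6524; B=V−Δ·S=75.5352
Node (2,2) S=37.0301: V=(p*·7.7600+(1−p*)·17.3600)/1.01=9.8352; Δ=(7.7600−17.3600)/(41.8440−22.2181)=-0.4891; B=V−Δ·S=27.9484
Node (1,0) S=17.4000: V=(p*·23.3843+(1−p*)·35.7041)/1.01=25.9145; Δ=(23.3843−35.7041)/(19.6620−10.4400)=-1.3359; B=V−Δ·S=49.1595
Node (1,1) S=32.7700: V=(p*·9.8352+(1−p*)·23.3843)/1.01=12.7752; Δ=(9.8352−23.3843)/(37.0301−19.6620)=-0.7801; B=V−Δ·S=38.3394
Node (0,0) S=29.0000: V=(p*·12.7752+(1−p*)·25.9145)/1.01=15.5942; Δ=(12.7752−25.9145)/(32.7700−17.4000)=-0.8549; B=V−Δ·S=40.3854
Self-financing check: at every node Δ·S+B equals the discounted successor values.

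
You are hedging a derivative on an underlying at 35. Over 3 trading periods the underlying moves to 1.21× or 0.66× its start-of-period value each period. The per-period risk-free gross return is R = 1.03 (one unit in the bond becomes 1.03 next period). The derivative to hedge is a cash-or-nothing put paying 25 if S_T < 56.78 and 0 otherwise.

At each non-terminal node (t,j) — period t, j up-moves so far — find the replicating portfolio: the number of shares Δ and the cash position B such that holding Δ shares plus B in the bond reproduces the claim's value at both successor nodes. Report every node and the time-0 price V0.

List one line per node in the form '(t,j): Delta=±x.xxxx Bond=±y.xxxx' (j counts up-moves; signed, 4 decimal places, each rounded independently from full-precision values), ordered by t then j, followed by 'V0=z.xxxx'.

The replicating-portfolio and risk-neutral prices coincide; use p* = (1.03−0.66)/(1.21−0.66) = 0.6727 for the latter.
Terminal payoffs: V(3,0)=25.0000, V(3,1)=25.0000, V(3,2)=25.0000, V(3,3)=0.0000
Node (2,0) S=15.2460: V=(p*·25.0000+(1−p*)·25.0000)/1.03=24.2718; Δ=(25.0000−25.0000)/(18.4477−10.0624)=0.0000; B=V−Δ·S=24.2718
Node (2,1) S=27.9510: V=(p*·25.0000+(1−p*)·25.0000)/1.03=24.2718; Δ=(25.0000−25.0000)/(33.8207−18.4477)=0.0000; B=V−Δ·S=24.2718
Node (2,2) S=51.2435: V=(p*·0.0000+(1−p*)·25.0000)/1.03=7.9435; Δ=(0.0000−25.0000)/(62.0046−33.8207)=-0.8870; B=V−Δ·S=53.3981
Node (1,0) S=23.1000: V=(p*·24.2718+(1−p*)·24.2718)/1.03=23.5649; Δ=(24.2718−24.2718)/(27.9510−15.2460)=0.0000; B=V−Δ·S=23.5649
Node (1,1) S=42.3500: V=(p*·7.9435+(1−p*)·24.2718)/1.03=12.9003; Δ=(7.9435−24.2718)/(51.2435−27.9510)=-0.7010; B=V−Δ·S=42.5882
Node (0,0) S=35.0000: V=(p*·12.9003+(1−p*)·23.5649)/1.03=15.9132; Δ=(12.9003−23.5649)/(42.3500−23.1000)=-0.5540; B=V−Δ·S=35.3033
Check: Δ(0,0)·S0 + B(0,0) = 15.9132 = V0.

(0,0): Delta=-0.5540 Bond=35.3033
(1,0): Delta=0.0000 Bond=23.5649
(1,1): Delta=-0.7010 Bond=42.5882
(2,0): Delta=0.0000 Bond=24.2718
(2,1): Delta=0.0000 Bond=24.2718
(2,2): Delta=-0.8870 Bond=53.3981
V0=15.9132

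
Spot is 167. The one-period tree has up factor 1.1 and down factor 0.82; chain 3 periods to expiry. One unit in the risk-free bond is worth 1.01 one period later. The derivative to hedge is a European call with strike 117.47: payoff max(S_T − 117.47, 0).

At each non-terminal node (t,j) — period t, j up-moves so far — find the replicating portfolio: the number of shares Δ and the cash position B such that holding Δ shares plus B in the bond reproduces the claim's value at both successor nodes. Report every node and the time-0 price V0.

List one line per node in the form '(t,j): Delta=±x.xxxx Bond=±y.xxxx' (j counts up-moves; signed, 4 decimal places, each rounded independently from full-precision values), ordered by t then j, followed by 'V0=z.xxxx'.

No-arbitrage ⇒ martingale measure with p* = (R−d)/(u−d) = 0.6786.
Terminal payoffs: V(3,0)=0.0000, V(3,1)=6.0499, V(3,2)=48.2274, V(3,3)=104.8070
  t=2,j=0: stock 112.2908 → up 123.5199 (V=6.0499), down 92.0785 (V=0.0000). Price 4.0646; hedge Δ=0.1924, bond B=-17.5421.
  t=2,j=1: stock 150.6340 → up 165.6974 (V=48.2274), down 123.5199 (V=6.0499). Price 34.3271; hedge Δ=1.0000, bond B=-116.3069.
  t=2,j=2: stock 202.0700 → up 222.2770 (V=104.8070), down 165.6974 (V=48.2274). Price 85.7631; hedge Δ=1.0000, bond B=-116.3069.
  t=1,j=0: stock 136.9400 → up 150.6340 (V=34.3271), down 112.2908 (V=4.0646). Price 24.3563; hedge Δ=0.7893, bond B=-83.7238.
  t=1,j=1: stock 183.7000 → up 202.0700 (V=85.7631), down 150.6340 (V=34.3271). Price 68.5446; hedge Δ=1.0000, bond B=-115.1554.
  t=0,j=0: stock 167.0000 → up 183.7000 (V=68.5446), down 136.9400 (V=24.3563). Price 53.8032; hedge Δ=0.9450, bond B=-104.0123.
Root portfolio cost Δ·167+B reproduces V0=53.8032.

(0,0): Delta=0.9450 Bond=-104.0123
(1,0): Delta=0.7893 Bond=-83.7238
(1,1): Delta=1.0000 Bond=-115.1554
(2,0): Delta=0.1924 Bond=-17.5421
(2,1): Delta=1.0000 Bond=-116.3069
(2,2): Delta=1.0000 Bond=-116.3069
V0=53.8032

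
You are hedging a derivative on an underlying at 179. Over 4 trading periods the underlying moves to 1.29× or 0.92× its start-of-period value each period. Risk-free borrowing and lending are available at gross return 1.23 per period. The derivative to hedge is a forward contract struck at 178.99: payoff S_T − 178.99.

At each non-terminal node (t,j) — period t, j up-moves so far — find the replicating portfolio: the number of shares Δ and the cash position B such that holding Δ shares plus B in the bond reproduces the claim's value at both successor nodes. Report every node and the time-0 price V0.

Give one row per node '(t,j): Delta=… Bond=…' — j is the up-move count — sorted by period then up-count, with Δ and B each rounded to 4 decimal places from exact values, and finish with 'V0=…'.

The replicating-portfolio and risk-neutral prices coincide; use p* = (1.23−0.92)/(1.29−0.92) = 0.8378 for the latter.
Payoff layer (t=4): V(4,0)=-50.7557, V(4,1)=0.8168, V(4,2)=73.1305, V(4,3)=174.5267, V(4,4)=316.7020
  t=3,j=0: stock 139.3852 → up 179.8068 (V=0.8168), down 128.2343 (V=-50.7557). Price -6.1352; hedge Δ=1.0000, bond B=-145.5203.
  t=3,j=1: stock 195.4422 → up 252.1205 (V=73.1305), down 179.8068 (V=0.8168). Price 49.9219; hedge Δ=1.0000, bond B=-145.5203.
  t=3,j=2: stock 274.0440 → up 353.5167 (V=174.5267), down 252.1205 (V=73.1305). Price 128.5237; hedge Δ=1.0000, bond B=-145.5203.
  t=3,j=3: stock 384.2573 → up 495.6920 (V=316.7020), down 353.5167 (V=174.5267). Price 238.7370; hedge Δ=1.0000, bond B=-145.5203.
  t=2,j=0: stock 151.5056 → up 195.4422 (V=49.9219), down 139.3852 (V=-6.1352). Price 33.1964; hedge Δ=1.0000, bond B=-118.3092.
  t=2,j=1: stock 212.4372 → up 274.0440 (V=128.5237), down 195.4422 (V=49.9219). Price 94.1280; hedge Δ=1.0000, bond B=-118.3092.
  t=2,j=2: stock 297.8739 → up 384.2573 (V=238.7370), down 274.0440 (V=128.5237). Price 179.5647; hedge Δ=1.0000, bond B=-118.3092.
  t=1,j=0: stock 164.6800 → up 212.4372 (V=94.1280), down 151.5056 (V=33.1964). Price 68.4937; hedge Δ=1.0000, bond B=-96.1863.
  t=1,j=1: stock 230.9100 → up 297.8739 (V=179.5647), down 212.4372 (V=94.1280). Price 134.7237; hedge Δ=1.0000, bond B=-96.1863.
  t=0,j=0: stock 179.0000 → up 230.9100 (V=134.7237), down 164.6800 (V=68.4937). Price 100.7997; hedge Δ=1.0000, bond B=-78.2003.
The time-0 hedge costs 100.7997, which is the no-arbitrage price.

(0,0): Delta=1.0000 Bond=-78.2003
(1,0): Delta=1.0000 Bond=-96.1863
(1,1): Delta=1.0000 Bond=-96.1863
(2,0): Delta=1.0000 Bond=-118.3092
(2,1): Delta=1.0000 Bond=-118.3092
(2,2): Delta=1.0000 Bond=-118.3092
(3,0): Delta=1.0000 Bond=-145.5203
(3,1): Delta=1.0000 Bond=-145.5203
(3,2): Delta=1.0000 Bond=-145.5203
(3,3): Delta=1.0000 Bond=-145.5203
V0=100.7997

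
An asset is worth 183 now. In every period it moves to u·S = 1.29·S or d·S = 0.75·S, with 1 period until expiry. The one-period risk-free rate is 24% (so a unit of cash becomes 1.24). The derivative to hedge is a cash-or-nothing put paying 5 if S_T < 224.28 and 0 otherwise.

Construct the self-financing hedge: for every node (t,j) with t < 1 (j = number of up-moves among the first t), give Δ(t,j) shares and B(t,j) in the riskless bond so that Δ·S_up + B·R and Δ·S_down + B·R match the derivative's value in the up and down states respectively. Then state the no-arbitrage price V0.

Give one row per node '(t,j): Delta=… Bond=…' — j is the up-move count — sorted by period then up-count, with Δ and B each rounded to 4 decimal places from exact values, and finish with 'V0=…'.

No-arbitrage ⇒ martingale measure with p* = (R−d)/(u−d) = 0.9074.
Terminal payoffs: V(1,0)=5.0000, V(1,1)=0.0000
Node (0,0) S=183.0000: V=(p*·0.0000+(1−p*)·5.0000)/1.24=0.3734; Δ=(0.0000−5.0000)/(236.0700−137.2500)=-0.0506; B=V−Δ·S=9.6326
The time-0 hedge costs 0.3734, which is the no-arbitrage price.

(0,0): Delta=-0.0506 Bond=9.6326
V0=0.3734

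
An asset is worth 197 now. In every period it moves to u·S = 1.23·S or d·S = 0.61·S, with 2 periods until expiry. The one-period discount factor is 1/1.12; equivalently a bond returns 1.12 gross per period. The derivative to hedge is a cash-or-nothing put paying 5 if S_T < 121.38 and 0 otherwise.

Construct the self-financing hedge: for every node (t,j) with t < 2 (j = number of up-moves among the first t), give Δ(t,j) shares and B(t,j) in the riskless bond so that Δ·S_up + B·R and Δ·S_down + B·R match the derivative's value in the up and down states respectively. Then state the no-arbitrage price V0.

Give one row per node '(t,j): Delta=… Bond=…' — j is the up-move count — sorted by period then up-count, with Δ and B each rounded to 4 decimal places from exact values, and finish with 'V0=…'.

(0,0): Delta=-0.0065 Bond=1.4030
(1,0): Delta=-0.0671 Bond=8.8566
(1,1): Delta=0.0000 Bond=0.0000
V0=0.1255

No-arbitrage ⇒ martingale measure with p* = (R−d)/(u−d) = 0.8226.
Terminal values V(2,·): V(2,0)=5.0000, V(2,1)=0.0000, V(2,2)=0.0000
Node (1,0) S=120.1700: V=(p*·0.0000+(1−p*)·5.0000)/1.12=0.7921; Δ=(0.0000−5.0000)/(147.8091−73.3037)=-0.0671; B=V−Δ·S=8.8566
Node (1,1) S=242.3100: V=(p*·0.0000+(1−p*)·0.0000)/1.12=0.0000; Δ=(0.0000−0.0000)/(298.0413−147.8091)=0.0000; B=V−Δ·S=0.0000
Node (0,0) S=197.0000: V=(p*·0.0000+(1−p*)·0.7921)/1.12=0.1255; Δ=(0.0000−0.7921)/(242.3100−120.1700)=-0.0065; B=V−Δ·S=1.4030
Check: Δ(0,0)·S0 + B(0,0) = 0.1255 = V0.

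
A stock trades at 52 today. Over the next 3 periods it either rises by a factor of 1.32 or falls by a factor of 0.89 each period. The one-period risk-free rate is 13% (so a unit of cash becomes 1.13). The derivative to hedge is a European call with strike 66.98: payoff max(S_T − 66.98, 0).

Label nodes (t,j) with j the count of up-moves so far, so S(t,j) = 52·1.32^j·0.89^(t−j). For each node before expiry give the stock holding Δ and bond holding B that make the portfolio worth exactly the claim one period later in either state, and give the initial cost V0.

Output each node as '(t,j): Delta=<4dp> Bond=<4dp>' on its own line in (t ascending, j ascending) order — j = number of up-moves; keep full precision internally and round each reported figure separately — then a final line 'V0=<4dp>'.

(0,0): Delta=0.6610 Bond=-24.1245
(1,0): Delta=0.3390 Bond=-12.3567
(1,1): Delta=0.8329 Bond=-39.0597
(2,0): Delta=0.0000 Bond=0.0000
(2,1): Delta=0.5199 Bond=-25.0172
(2,2): Delta=1.0000 Bond=-59.2743
V0=10.2495

Risk-neutral probability p* = (R−d)/(u−d) = (1.13−0.89)/(1.32−0.89) = 0.5581.
Terminal values V(3,·): V(3,0)=0.0000, V(3,1)=0.0000, V(3,2)=13.6583, V(3,3)=52.6183
Node (2,0) S=41.1892: V=(p*·0.0000+(1−p*)·0.0000)/1.13=0.0000; Δ=(0.0000−0.0000)/(54.3697−36.6584)=0.0000; B=V−Δ·S=0.0000
Node (2,1) S=61.0896: V=(p*·13.6583+(1−p*)·0.0000)/1.13=6.7462; Δ=(13.6583−0.0000)/(80.6383−54.3697)=0.5199; B=V−Δ·S=-25.0172
Node (2,2) S=90.6048: V=(p*·52.6183+(1−p*)·13.6583)/1.13=31.3305; Δ=(52.6183−13.6583)/(119.5983−80.6383)=1.0000; B=V−Δ·S=-59.2743
Node (1,0) S=46.2800: V=(p*·6.7462+(1−p*)·0.0000)/1.13=3.3321; Δ=(6.7462−0.0000)/(61.0896−41.1892)=0.3390; B=V−Δ·S=-12.3567
Node (1,1) S=68.6400: V=(p*·31.3305+(1−p*)·6.7462)/1.13=18.1130; Δ=(31.3305−6.7462)/(90.6048−61.0896)=0.8329; B=V−Δ·S=-39.0597
Node (0,0) S=52.0000: V=(p*·18.1130+(1−p*)·3.3321)/1.13=10.2495; Δ=(18.1130−3.3321)/(68.6400−46.2800)=0.6610; B=V−Δ·S=-24.1245
The time-0 hedge costs 10.2495, which is the no-arbitrage price.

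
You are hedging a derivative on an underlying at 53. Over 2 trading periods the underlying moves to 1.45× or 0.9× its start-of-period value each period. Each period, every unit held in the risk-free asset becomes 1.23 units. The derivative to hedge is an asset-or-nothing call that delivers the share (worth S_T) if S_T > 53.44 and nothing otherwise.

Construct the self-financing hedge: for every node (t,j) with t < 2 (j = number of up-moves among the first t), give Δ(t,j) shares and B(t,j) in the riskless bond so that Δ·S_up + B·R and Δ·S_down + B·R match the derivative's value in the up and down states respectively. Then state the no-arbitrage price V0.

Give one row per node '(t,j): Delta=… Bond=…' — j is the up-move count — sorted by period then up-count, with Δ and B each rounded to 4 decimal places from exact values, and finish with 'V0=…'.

(0,0): Delta=1.4789 Bond=-29.9237
(1,0): Delta=2.6364 Bond=-92.0155
(1,1): Delta=1.0000 Bond=0.0000
V0=48.4598

The replicating-portfolio and risk-neutral prices coincide; use p* = (1.23−0.9)/(1.45−0.9) = 0.6000 for the latter.
At expiry t=2: V(2,0)=0.0000, V(2,1)=69.1650, V(2,2)=111.4325
Node (1,0) S=47.7000: V=(p*·69.1650+(1−p*)·0.0000)/1.23=33.7390; Δ=(69.1650−0.0000)/(69.1650−42.9300)=2.6364; B=V−Δ·S=-92.0155
Node (1,1) S=76.8500: V=(p*·111.4325+(1−p*)·69.1650)/1.23=76.8500; Δ=(111.4325−69.1650)/(111.4325−69.1650)=1.0000; B=V−Δ·S=0.0000
Node (0,0) S=53.0000: V=(p*·76.8500+(1−p*)·33.7390)/1.23=48.4598; Δ=(76.8500−33.7390)/(76.8500−47.7000)=1.4789; B=V−Δ·S=-29.9237
Self-financing check: at every node Δ·S+B equals the discounted successor values.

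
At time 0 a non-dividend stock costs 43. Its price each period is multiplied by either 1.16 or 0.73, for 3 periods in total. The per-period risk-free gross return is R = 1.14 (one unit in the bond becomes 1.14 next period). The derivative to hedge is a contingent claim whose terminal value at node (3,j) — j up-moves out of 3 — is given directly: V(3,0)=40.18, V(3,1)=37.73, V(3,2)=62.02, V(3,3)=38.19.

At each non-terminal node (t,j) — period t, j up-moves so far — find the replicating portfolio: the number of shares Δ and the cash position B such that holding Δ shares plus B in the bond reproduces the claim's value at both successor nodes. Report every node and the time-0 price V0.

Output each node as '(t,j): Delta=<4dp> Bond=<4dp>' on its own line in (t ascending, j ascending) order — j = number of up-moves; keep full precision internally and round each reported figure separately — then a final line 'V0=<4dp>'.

(0,0): Delta=-0.8122 Bond=62.7383
(1,0): Delta=1.4977 Bond=-0.9858
(1,1): Delta=-0.8831 Bond=75.0586
(2,0): Delta=-0.2486 Bond=38.8941
(2,1): Delta=1.5513 Bond=-3.0759
(2,2): Delta=-0.9578 Bond=89.8909
V0=27.8158

Since d<R<u, set p* = (R−d)/(u−d) = 0.9535; price each node as the discounted p*-expectation of its children.
Terminal payoffs: V(3,0)=40.1800, V(3,1)=37.7300, V(3,2)=62.0200, V(3,3)=38.1900
(2,0): S=22.9147. Δ = (V_up−V_dn)/(S_up−S_dn) = (37.7300−40.1800)/(26.5811−16.7277) = -0.2486. V = [p*·37.7300 + (1−p*)·40.1800]/1.14 = 33.1965. B = V − Δ·S = 38.8941.
(2,1): S=36.4124. Δ = (V_up−V_dn)/(S_up−S_dn) = (62.0200−37.7300)/(42.2384−26.5811) = 1.5513. V = [p*·62.0200 + (1−p*)·37.7300]/1.14 = 53.4125. B = V − Δ·S = -3.0759.
(2,2): S=57.8608. Δ = (V_up−V_dn)/(S_up−S_dn) = (38.1900−62.0200)/(67.1185−42.2384) = -0.9578. V = [p*·38.1900 + (1−p*)·62.0200]/1.14 = 34.4723. B = V − Δ·S = 89.8909.
(1,0): S=31.3900. Δ = (V_up−V_dn)/(S_up−S_dn) = (53.4125−33.1965)/(36.4124−22.9147) = 1.4977. V = [p*·53.4125 + (1−p*)·33.1965]/1.14 = 46.0282. B = V − Δ·S = -0.9858.
(1,1): S=49.8800. Δ = (V_up−V_dn)/(S_up−S_dn) = (34.4723−53.4125)/(57.8608−36.4124) = -0.8831. V = [p*·34.4723 + (1−p*)·53.4125]/1.14 = 31.0116. B = V − Δ·S = 75.0586.
(0,0): S=43.0000. Δ = (V_up−V_dn)/(S_up−S_dn) = (31.0116−46.0282)/(49.8800−31.3900) = -0.8122. V = [p*·31.0116 + (1−p*)·46.0282]/1.14 = 27.8158. B = V − Δ·S = 62.7383.
Each (Δ,B) replicates both successor values, so the strategy is self-financing and V0 is arbitrage-free.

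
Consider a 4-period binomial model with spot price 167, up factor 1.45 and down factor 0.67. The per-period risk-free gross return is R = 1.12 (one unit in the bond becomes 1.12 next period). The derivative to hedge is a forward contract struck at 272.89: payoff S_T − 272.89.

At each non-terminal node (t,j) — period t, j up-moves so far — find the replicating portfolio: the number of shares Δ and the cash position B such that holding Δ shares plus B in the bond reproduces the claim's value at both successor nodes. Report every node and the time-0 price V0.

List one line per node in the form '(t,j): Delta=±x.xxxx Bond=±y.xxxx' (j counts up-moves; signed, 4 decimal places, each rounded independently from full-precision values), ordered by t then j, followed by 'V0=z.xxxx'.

(0,0): Delta=1.0000 Bond=-173.4265
(1,0): Delta=1.0000 Bond=-194.2377
(1,1): Delta=1.0000 Bond=-194.2377
(2,0): Delta=1.0000 Bond=-217.5462
(2,1): Delta=1.0000 Bond=-217.5462
(2,2): Delta=1.0000 Bond=-217.5462
(3,0): Delta=1.0000 Bond=-243.6518
(3,1): Delta=1.0000 Bond=-243.6518
(3,2): Delta=1.0000 Bond=-243.6518
(3,3): Delta=1.0000 Bond=-243.6518
V0=-6.4265

The replicating-portfolio and risk-neutral prices coincide; use p* = (1.12−0.67)/(1.45−0.67) = 0.5769 for the latter.
Terminal payoffs: V(4,0)=-239.2376, V(4,1)=-200.0602, V(4,2)=-115.2734, V(4,3)=68.2207, V(4,4)=465.3345
  t=3,j=0: stock 50.2274 → up 72.8298 (V=-200.0602), down 33.6524 (V=-239.2376). Price -193.4244; hedge Δ=1.0000, bond B=-243.6518.
  t=3,j=1: stock 108.7011 → up 157.6166 (V=-115.2734), down 72.8298 (V=-200.0602). Price -134.9507; hedge Δ=1.0000, bond B=-243.6518.
  t=3,j=2: stock 235.2487 → up 341.1107 (V=68.2207), down 157.6166 (V=-115.2734). Price -8.4031; hedge Δ=1.0000, bond B=-243.6518.
  t=3,j=3: stock 509.1204 → up 738.2245 (V=465.3345), down 341.1107 (V=68.2207). Price 265.4686; hedge Δ=1.0000, bond B=-243.6518.
  t=2,j=0: stock 74.9663 → up 108.7011 (V=-134.9507), down 50.2274 (V=-193.4244). Price -142.5799; hedge Δ=1.0000, bond B=-217.5462.
  t=2,j=1: stock 162.2405 → up 235.2487 (V=-8.4031), down 108.7011 (V=-134.9507). Price -55.3057; hedge Δ=1.0000, bond B=-217.5462.
  t=2,j=2: stock 351.1175 → up 509.1204 (V=265.4686), down 235.2487 (V=-8.4031). Price 133.5713; hedge Δ=1.0000, bond B=-217.5462.
  t=1,j=0: stock 111.8900 → up 162.2405 (V=-55.3057), down 74.9663 (V=-142.5799). Price -82.3477; hedge Δ=1.0000, bond B=-194.2377.
  t=1,j=1: stock 242.1500 → up 351.1175 (V=133.5713), down 162.2405 (V=-55.3057). Price 47.9123; hedge Δ=1.0000, bond B=-194.2377.
  t=0,j=0: stock 167.0000 → up 242.1500 (V=47.9123), down 111.8900 (V=-82.3477). Price -6.4265; hedge Δ=1.0000, bond B=-173.4265.
Root portfolio cost Δ·167+B reproduces V0=-6.4265.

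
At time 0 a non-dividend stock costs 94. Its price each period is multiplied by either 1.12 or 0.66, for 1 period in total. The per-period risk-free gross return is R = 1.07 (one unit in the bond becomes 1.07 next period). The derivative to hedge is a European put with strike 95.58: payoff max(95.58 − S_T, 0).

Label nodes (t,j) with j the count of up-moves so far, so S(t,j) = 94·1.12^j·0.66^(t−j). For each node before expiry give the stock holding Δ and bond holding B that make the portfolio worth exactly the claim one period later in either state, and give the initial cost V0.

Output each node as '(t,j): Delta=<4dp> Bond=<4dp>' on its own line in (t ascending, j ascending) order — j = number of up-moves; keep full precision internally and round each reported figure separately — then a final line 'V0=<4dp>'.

(0,0): Delta=-0.7757 Bond=76.3202
V0=3.4072

Under the risk-neutral measure, an up-move has probability p* = (R−d)/(u−d) = 0.8913 and values discount at R = 1.07.
At expiry t=1: V(1,0)=33.5400, V(1,1)=0.0000
Node (0,0) S=94.0000: V=(p*·0.0000+(1−p*)·33.5400)/1.07=3.4072; Δ=(0.0000−33.5400)/(105.2800−62.0400)=-0.7757; B=V−Δ·S=76.3202
Self-financing check: at every node Δ·S+B equals the discounted successor values.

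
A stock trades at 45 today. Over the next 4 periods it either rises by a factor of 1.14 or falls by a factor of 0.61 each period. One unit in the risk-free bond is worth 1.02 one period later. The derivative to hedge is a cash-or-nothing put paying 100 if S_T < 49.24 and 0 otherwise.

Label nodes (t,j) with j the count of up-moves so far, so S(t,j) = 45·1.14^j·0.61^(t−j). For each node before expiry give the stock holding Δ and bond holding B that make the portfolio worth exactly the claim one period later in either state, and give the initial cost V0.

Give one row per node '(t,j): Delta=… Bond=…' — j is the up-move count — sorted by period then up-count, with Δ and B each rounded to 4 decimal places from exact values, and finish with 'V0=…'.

(0,0): Delta=-1.8291 Bond=141.6086
(1,0): Delta=0.0000 Bond=94.2322
(1,1): Delta=-2.1155 Bond=159.1359
(2,0): Delta=0.0000 Bond=96.1169
(2,1): Delta=0.0000 Bond=96.1169
(2,2): Delta=-2.4469 Bond=181.6948
(3,0): Delta=0.0000 Bond=98.0392
(3,1): Delta=0.0000 Bond=98.0392
(3,2): Delta=0.0000 Bond=98.0392
(3,3): Delta=-2.8301 Bond=210.8768
V0=59.2995

No-arbitrage ⇒ martingale measure with p* = (R−d)/(u−d) = 0.7736.
Payoff layer (t=4): V(4,0)=100.0000, V(4,1)=100.0000, V(4,2)=100.0000, V(4,3)=100.0000, V(4,4)=0.0000
(3,0): S=10.2141. Δ = (V_up−V_dn)/(S_up−S_dn) = (100.0000−100.0000)/(11.6441−6.2306) = 0.0000. V = [p*·100.0000 + (1−p*)·100.0000]/1.02 = 98.0392. B = V − Δ·S = 98.0392.
(3,1): S=19.0887. Δ = (V_up−V_dn)/(S_up−S_dn) = (100.0000−100.0000)/(21.7612−11.6441) = 0.0000. V = [p*·100.0000 + (1−p*)·100.0000]/1.02 = 98.0392. B = V − Δ·S = 98.0392.
(3,2): S=35.6740. Δ = (V_up−V_dn)/(S_up−S_dn) = (100.0000−100.0000)/(40.6684−21.7612) = 0.0000. V = [p*·100.0000 + (1−p*)·100.0000]/1.02 = 98.0392. B = V − Δ·S = 98.0392.
(3,3): S=66.6695. Δ = (V_up−V_dn)/(S_up−S_dn) = (0.0000−100.0000)/(76.0032−40.6684) = -2.8301. V = [p*·0.0000 + (1−p*)·100.0000]/1.02 = 22.1976. B = V − Δ·S = 210.8768.
(2,0): S=16.7445. Δ = (V_up−V_dn)/(S_up−S_dn) = (98.0392−98.0392)/(19.0887−10.2141) = 0.0000. V = [p*·98.0392 + (1−p*)·98.0392]/1.02 = 96.1169. B = V − Δ·S = 96.1169.
(2,1): S=31.2930. Δ = (V_up−V_dn)/(S_up−S_dn) = (98.0392−98.0392)/(35.6740−19.0887) = 0.0000. V = [p*·98.0392 + (1−p*)·98.0392]/1.02 = 96.1169. B = V − Δ·S = 96.1169.
(2,2): S=58.4820. Δ = (V_up−V_dn)/(S_up−S_dn) = (22.1976−98.0392)/(66.6695−35.6740) = -2.4469. V = [p*·22.1976 + (1−p*)·98.0392]/1.02 = 38.5973. B = V − Δ·S = 181.6948.
(1,0): S=27.4500. Δ = (V_up−V_dn)/(S_up−S_dn) = (96.1169−96.1169)/(31.2930−16.7445) = 0.0000. V = [p*·96.1169 + (1−p*)·96.1169]/1.02 = 94.2322. B = V − Δ·S = 94.2322.
(1,1): S=51.3000. Δ = (V_up−V_dn)/(S_up−S_dn) = (38.5973−96.1169)/(58.4820−31.2930) = -2.1155. V = [p*·38.5973 + (1−p*)·96.1169]/1.02 = 50.6084. B = V − Δ·S = 159.1359.
(0,0): S=45.0000. Δ = (V_up−V_dn)/(S_up−S_dn) = (50.6084−94.2322)/(51.3000−27.4500) = -1.8291. V = [p*·50.6084 + (1−p*)·94.2322]/1.02 = 59.2995. B = V − Δ·S = 141.6086.
Check: Δ(0,0)·S0 + B(0,0) = 59.2995 = V0.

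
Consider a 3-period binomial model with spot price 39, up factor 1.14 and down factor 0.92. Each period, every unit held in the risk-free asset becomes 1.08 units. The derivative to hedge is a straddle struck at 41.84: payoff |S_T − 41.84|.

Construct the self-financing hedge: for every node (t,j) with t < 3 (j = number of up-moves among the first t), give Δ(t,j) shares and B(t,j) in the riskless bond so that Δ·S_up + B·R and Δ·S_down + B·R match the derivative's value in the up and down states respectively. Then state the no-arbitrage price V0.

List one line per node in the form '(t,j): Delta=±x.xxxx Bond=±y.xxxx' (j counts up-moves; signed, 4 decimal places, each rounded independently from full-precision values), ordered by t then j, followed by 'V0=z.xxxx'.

(0,0): Delta=0.5584 Bond=-14.5364
(1,0): Delta=-0.1828 Bond=10.8936
(1,1): Delta=0.7827 Bond=-25.6716
(2,0): Delta=-1.0000 Bond=38.7407
(2,1): Delta=0.0645 Bond=1.6492
(2,2): Delta=1.0000 Bond=-38.7407
V0=7.2400

Under the risk-neutral measure, an up-move has probability p* = (R−d)/(u−d) = 0.7273 and values discount at R = 1.08.
At expiry t=3: V(3,0)=11.4712, V(3,1)=4.2091, V(3,2)=4.7896, V(3,3)=15.9402
(2,0): S=33.0096. Δ = (V_up−V_dn)/(S_up−S_dn) = (4.2091−11.4712)/(37.6309−30.3688) = -1.0000. V = [p*·4.2091 + (1−p*)·11.4712]/1.08 = 5.7311. B = V − Δ·S = 38.7407.
(2,1): S=40.9032. Δ = (V_up−V_dn)/(S_up−S_dn) = (4.7896−4.2091)/(46.6296−37.6309) = 0.0645. V = [p*·4.7896 + (1−p*)·4.2091]/1.08 = 4.2882. B = V − Δ·S = 1.6492.
(2,2): S=50.6844. Δ = (V_up−V_dn)/(S_up−S_dn) = (15.9402−4.7896)/(57.7802−46.6296) = 1.0000. V = [p*·15.9402 + (1−p*)·4.7896]/1.08 = 11.9437. B = V − Δ·S = -38.7407.
(1,0): S=35.8800. Δ = (V_up−V_dn)/(S_up−S_dn) = (4.2882−5.7311)/(40.9032−33.0096) = -0.1828. V = [p*·4.2882 + (1−p*)·5.7311]/1.08 = 4.3350. B = V − Δ·S = 10.8936.
(1,1): S=44.4600. Δ = (V_up−V_dn)/(S_up−S_dn) = (11.9437−4.2882)/(50.6844−40.9032) = 0.7827. V = [p*·11.9437 + (1−p*)·4.2882]/1.08 = 9.1258. B = V − Δ·S = -25.6716.
(0,0): S=39.0000. Δ = (V_up−V_dn)/(S_up−S_dn) = (9.1258−4.3350)/(44.4600−35.8800) = 0.5584. V = [p*·9.1258 + (1−p*)·4.3350]/1.08 = 7.2400. B = V − Δ·S = -14.5364.
The time-0 hedge costs 7.2400, which is the no-arbitrage price.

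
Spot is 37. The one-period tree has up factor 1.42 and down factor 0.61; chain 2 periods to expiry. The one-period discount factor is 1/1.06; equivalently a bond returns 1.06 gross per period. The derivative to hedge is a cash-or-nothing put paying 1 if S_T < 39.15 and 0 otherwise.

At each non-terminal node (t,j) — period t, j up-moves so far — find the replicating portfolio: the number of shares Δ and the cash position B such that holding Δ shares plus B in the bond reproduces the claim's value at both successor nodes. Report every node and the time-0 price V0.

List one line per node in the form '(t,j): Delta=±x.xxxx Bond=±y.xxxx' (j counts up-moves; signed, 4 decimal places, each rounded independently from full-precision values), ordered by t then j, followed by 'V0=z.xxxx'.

(0,0): Delta=-0.0175 Bond=1.2624
(1,0): Delta=0.0000 Bond=0.9434
(1,1): Delta=-0.0235 Bond=1.6539
V0=0.6153

Under the risk-neutral measure, an up-move has probability p* = (R−d)/(u−d) = 0.5556 and values discount at R = 1.06.
Payoff layer (t=2): V(2,0)=1.0000, V(2,1)=1.0000, V(2,2)=0.0000
(1,0): S=22.5700. Δ = (V_up−V_dn)/(S_up−S_dn) = (1.0000−1.0000)/(32.0494−13.7677) = 0.0000. V = [p*·1.0000 + (1−p*)·1.0000]/1.06 = 0.9434. B = V − Δ·S = 0.9434.
(1,1): S=52.5400. Δ = (V_up−V_dn)/(S_up−S_dn) = (0.0000−1.0000)/(74.6068−32.0494) = -0.0235. V = [p*·0.0000 + (1−p*)·1.0000]/1.06 = 0.4193. B = V − Δ·S = 1.6539.
(0,0): S=37.0000. Δ = (V_up−V_dn)/(S_up−S_dn) = (0.4193−0.9434)/(52.5400−22.5700) = -0.0175. V = [p*·0.4193 + (1−p*)·0.9434]/1.06 = 0.6153. B = V − Δ·S = 1.2624.
Each (Δ,B) replicates both successor values, so the strategy is self-financing and V0 is arbitrage-free.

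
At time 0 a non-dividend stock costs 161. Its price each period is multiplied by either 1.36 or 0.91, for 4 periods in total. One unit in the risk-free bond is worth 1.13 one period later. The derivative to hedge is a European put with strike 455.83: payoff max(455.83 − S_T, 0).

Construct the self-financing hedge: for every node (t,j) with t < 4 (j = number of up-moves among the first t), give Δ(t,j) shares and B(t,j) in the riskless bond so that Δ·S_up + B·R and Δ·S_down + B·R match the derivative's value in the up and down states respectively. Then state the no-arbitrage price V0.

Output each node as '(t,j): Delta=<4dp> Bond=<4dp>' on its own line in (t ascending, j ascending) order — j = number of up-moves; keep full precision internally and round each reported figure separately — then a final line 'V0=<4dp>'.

Since d<R<u, set p* = (R−d)/(u−d) = 0.4889; price each node as the discounted p*-expectation of its children.
At expiry t=4: V(4,0)=345.4243, V(4,1)=290.8281, V(4,2)=209.2337, V(4,3)=87.2905, V(4,4)=0.0000
  t=3,j=0: stock 121.3249 → up 165.0019 (V=290.8281), down 110.4057 (V=345.4243). Price 282.0644; hedge Δ=-1.0000, bond B=403.3894.
  t=3,j=1: stock 181.3208 → up 246.5963 (V=209.2337), down 165.0019 (V=290.8281). Price 222.0686; hedge Δ=-1.0000, bond B=403.3894.
  t=3,j=2: stock 270.9849 → up 368.5395 (V=87.2905), down 246.5963 (V=209.2337). Price 132.4045; hedge Δ=-1.0000, bond B=403.3894.
  t=3,j=3: stock 404.9884 → up 550.7842 (V=0.0000), down 368.5395 (V=87.2905). Price 39.4824; hedge Δ=-0.4790, bond B=233.4614.
  t=2,j=0: stock 133.3241 → up 181.3208 (V=222.0686), down 121.3249 (V=282.0644). Price 223.6577; hedge Δ=-1.0000, bond B=356.9818.
  t=2,j=1: stock 199.2536 → up 270.9849 (V=132.4045), down 181.3208 (V=222.0686). Price 157.7282; hedge Δ=-1.0000, bond B=356.9818.
  t=2,j=2: stock 297.7856 → up 404.9884 (V=39.4824), down 270.9849 (V=132.4045). Price 76.9699; hedge Δ=-0.6934, bond B=283.4633.
  t=1,j=0: stock 146.5100 → up 199.2536 (V=157.7282), down 133.3241 (V=223.6577). Price 169.4031; hedge Δ=-1.0000, bond B=315.9131.
  t=1,j=1: stock 218.9600 → up 297.7856 (V=76.9699), down 199.2536 (V=157.7282). Price 104.6428; hedge Δ=-0.8196, bond B=284.1056.
  t=0,j=0: stock 161.0000 → up 218.9600 (V=104.6428), down 146.5100 (V=169.4031). Price 121.8960; hedge Δ=-0.8939, bond B=265.8078.
The time-0 hedge costs 121.8960, which is the no-arbitrage price.

(0,0): Delta=-0.8939 Bond=265.8078
(1,0): Delta=-1.0000 Bond=315.9131
(1,1): Delta=-0.8196 Bond=284.1056
(2,0): Delta=-1.0000 Bond=356.9818
(2,1): Delta=-1.0000 Bond=356.9818
(2,2): Delta=-0.6934 Bond=283.4633
(3,0): Delta=-1.0000 Bond=403.3894
(3,1): Delta=-1.0000 Bond=403.3894
(3,2): Delta=-1.0000 Bond=403.3894
(3,3): Delta=-0.4790 Bond=233.4614
V0=121.8960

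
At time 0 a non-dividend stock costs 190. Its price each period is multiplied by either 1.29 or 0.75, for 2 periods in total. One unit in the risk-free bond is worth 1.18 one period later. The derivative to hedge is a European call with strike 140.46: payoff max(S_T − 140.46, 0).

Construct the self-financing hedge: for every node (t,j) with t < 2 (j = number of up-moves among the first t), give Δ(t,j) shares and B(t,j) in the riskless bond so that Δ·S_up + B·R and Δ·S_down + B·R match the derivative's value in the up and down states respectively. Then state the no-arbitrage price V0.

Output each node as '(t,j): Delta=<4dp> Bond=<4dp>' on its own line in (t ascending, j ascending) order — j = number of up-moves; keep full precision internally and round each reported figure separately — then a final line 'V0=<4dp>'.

(0,0): Delta=0.9435 Bond=-89.1387
(1,0): Delta=0.5635 Bond=-51.0417
(1,1): Delta=1.0000 Bond=-119.0339
V0=90.1247

Under the risk-neutral measure, an up-move has probability p* = (R−d)/(u−d) = 0.7963 and values discount at R = 1.18.
Payoff layer (t=2): V(2,0)=0.0000, V(2,1)=43.3650, V(2,2)=175.7190
(1,0): S=142.5000. Δ = (V_up−V_dn)/(S_up−S_dn) = (43.3650−0.0000)/(183.8250−106.8750) = 0.5635. V = [p*·43.3650 + (1−p*)·0.0000]/1.18 = 29.2639. B = V − Δ·S = -51.0417.
(1,1): S=245.1000. Δ = (V_up−V_dn)/(S_up−S_dn) = (175.7190−43.3650)/(316.1790−183.8250) = 1.0000. V = [p*·175.7190 + (1−p*)·43.3650]/1.18 = 126.0661. B = V − Δ·S = -119.0339.
(0,0): S=190.0000. Δ = (V_up−V_dn)/(S_up−S_dn) = (126.0661−29.2639)/(245.1000−142.5000) = 0.9435. V = [p*·126.0661 + (1−p*)·29.2639]/1.18 = 90.1247. B = V − Δ·S = -89.1387.
Each (Δ,B) replicates both successor values, so the strategy is self-financing and V0 is arbitrage-free.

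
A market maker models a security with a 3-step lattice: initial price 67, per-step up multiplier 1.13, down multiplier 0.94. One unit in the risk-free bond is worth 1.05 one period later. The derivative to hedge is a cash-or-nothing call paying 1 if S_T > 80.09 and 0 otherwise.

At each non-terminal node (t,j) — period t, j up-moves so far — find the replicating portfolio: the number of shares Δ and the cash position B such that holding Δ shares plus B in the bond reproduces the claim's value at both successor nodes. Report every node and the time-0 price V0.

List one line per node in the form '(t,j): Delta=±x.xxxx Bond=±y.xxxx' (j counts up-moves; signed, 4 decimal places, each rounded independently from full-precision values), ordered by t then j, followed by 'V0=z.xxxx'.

(0,0): Delta=0.0347 Bond=-1.7940
(1,0): Delta=0.0461 Bond=-2.5980
(1,1): Delta=0.0279 Bond=-1.3643
(2,0): Delta=0.0000 Bond=0.0000
(2,1): Delta=0.0740 Bond=-4.7118
(2,2): Delta=0.0000 Bond=0.9524
V0=0.5334

No-arbitrage ⇒ martingale measure with p* = (R−d)/(u−d) = 0.5789.
Terminal values V(3,·): V(3,0)=0.0000, V(3,1)=0.0000, V(3,2)=1.0000, V(3,3)=1.0000
Node (2,0) S=59.2012: V=(p*·0.0000+(1−p*)·0.0000)/1.05=0.0000; Δ=(0.0000−0.0000)/(66.8974−55.6491)=0.0000; B=V−Δ·S=0.0000
Node (2,1) S=71.1674: V=(p*·1.0000+(1−p*)·0.0000)/1.05=0.5514; Δ=(1.0000−0.0000)/(80.4192−66.8974)=0.0740; B=V−Δ·S=-4.7118
Node (2,2) S=85.5523: V=(p*·1.0000+(1−p*)·1.0000)/1.05=0.9524; Δ=(1.0000−1.0000)/(96.6741−80.4192)=0.0000; B=V−Δ·S=0.9524
Node (1,0) S=62.9800: V=(p*·0.5514+(1−p*)·0.0000)/1.05=0.3040; Δ=(0.5514−0.0000)/(71.1674−59.2012)=0.0461; B=V−Δ·S=-2.5980
Node (1,1) S=75.7100: V=(p*·0.9524+(1−p*)·0.5514)/1.05=0.7462; Δ=(0.9524−0.5514)/(85.5523−71.1674)=0.0279; B=V−Δ·S=-1.3643
Node (0,0) S=67.0000: V=(p*·0.7462+(1−p*)·0.3040)/1.05=0.5334; Δ=(0.7462−0.3040)/(75.7100−62.9800)=0.0347; B=V−Δ·S=-1.7940
Self-financing check: at every node Δ·S+B equals the discounted successor values.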